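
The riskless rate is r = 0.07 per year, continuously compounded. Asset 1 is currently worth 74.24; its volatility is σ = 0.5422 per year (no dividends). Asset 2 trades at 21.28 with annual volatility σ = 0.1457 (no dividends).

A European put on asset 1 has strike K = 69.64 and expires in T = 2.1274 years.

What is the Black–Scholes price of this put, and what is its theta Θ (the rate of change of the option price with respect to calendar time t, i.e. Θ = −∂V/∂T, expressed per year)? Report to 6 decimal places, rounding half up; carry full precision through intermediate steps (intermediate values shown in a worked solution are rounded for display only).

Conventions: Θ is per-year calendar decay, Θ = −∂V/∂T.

price = 14.221980
Θ = -2.102954

σ√T = 0.5422·√2.1274 = 0.790832
d₁ = (ln(S/K) + (r+σ²/2)T) / (σ√T) = (ln(74.24/69.64) + (0.07+0.5422²/2)·2.1274) / 0.790832 = (0.063964 + 0.461625) / 0.790832 = 0.664603
d₂ = d₁ − σ√T = 0.664603 − 0.790832 = -0.126228
e^{−rT} = 0.861640
N(−d₁) = 0.253152,  N(−d₂) = 0.550224
Put price V = K·e^{−rT}·N(−d₂) − S·N(−d₁) = 33.015994 − 18.794014 = 14.221980
φ(d₁) = (1/√(2π))·e^{−d₁²/2} = 0.319887
Θ = −S·φ(d₁)·σ/(2√T) + r·K·e^{−rT}·N(−d₂) = −4.414074 + 2.311120 = -2.102954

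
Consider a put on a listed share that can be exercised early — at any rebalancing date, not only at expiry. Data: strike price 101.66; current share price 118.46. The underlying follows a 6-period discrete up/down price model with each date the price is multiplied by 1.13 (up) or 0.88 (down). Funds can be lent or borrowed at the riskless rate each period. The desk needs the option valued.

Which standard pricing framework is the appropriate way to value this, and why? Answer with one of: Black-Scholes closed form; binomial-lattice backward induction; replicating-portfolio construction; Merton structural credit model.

Key observation: early exercise of the strike-101.66 put must be checked at each of the 6 dates (spot 118.46), which forces a node-by-node comparison of intrinsic and continuation value backward from expiry.

framework: binomial-lattice backward induction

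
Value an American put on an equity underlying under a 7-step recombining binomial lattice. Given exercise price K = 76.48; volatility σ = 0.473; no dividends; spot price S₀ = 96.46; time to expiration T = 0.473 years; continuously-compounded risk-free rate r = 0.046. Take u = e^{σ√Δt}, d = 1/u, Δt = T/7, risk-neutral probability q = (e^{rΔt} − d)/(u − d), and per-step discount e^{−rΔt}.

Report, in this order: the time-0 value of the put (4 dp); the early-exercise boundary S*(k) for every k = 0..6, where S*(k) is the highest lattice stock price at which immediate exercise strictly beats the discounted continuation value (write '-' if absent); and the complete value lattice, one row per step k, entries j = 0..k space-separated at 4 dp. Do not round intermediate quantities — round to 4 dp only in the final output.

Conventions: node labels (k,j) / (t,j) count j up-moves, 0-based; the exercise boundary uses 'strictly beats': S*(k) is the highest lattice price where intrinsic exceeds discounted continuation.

price = 3.6814
boundary = - - - - - 52.1622 58.9867
tree:
3.6814
5.7273 1.5057
8.6884 2.5812 0.3592
12.7755 4.3509 0.6955 0.0000
18.0652 7.1716 1.3467 0.0000 0.0000
24.3178 11.4603 2.6076 0.0000 0.0000 0.0000
30.3527 17.4933 5.0489 0.0000 0.0000 0.0000 0.0000
35.6895 24.3178 9.7759 0.0000 0.0000 0.0000 0.0000 0.0000

Δt=0.06757, u=1.13083, d=0.88430, q=0.48193, disc=e^(-rΔt)=0.99690
k=7 terminal: V=max(K-S,0) → 35.6895 24.3178 9.7759 0.0000 0.0000 0.0000 0.0000 0.0000
k=6: j=0 S=46.1273 intr=30.3527 cont=30.1154 V=30.3527[EX]; j=1 S=58.9867 intr=17.4933 cont=17.2559 V=17.4933[EX]; j=2 S=75.4312 intr=1.0488 cont=5.0489 V=5.0489[hold]; j=3 S=96.4600 intr=0.0000 cont=0.0000 V=0.0000[hold]; j=4 S=123.3513 intr=0.0000 cont=0.0000 V=0.0000[hold]; j=5 S=157.7394 intr=0.0000 cont=0.0000 V=0.0000[hold]; j=6 S=201.7143 intr=0.0000 cont=0.0000 V=0.0000[hold]  S*(6)=58.9867
k=5: j=0 S=52.1622 intr=24.3178 cont=24.0804 V=24.3178[EX]; j=1 S=66.7041 intr=9.7759 cont=11.4603 V=11.4603[hold]; j=2 S=85.3000 intr=0.0000 cont=2.6076 V=2.6076[hold]; j=3 S=109.0801 intr=0.0000 cont=0.0000 V=0.0000[hold]; j=4 S=139.4897 intr=0.0000 cont=0.0000 V=0.0000[hold]; j=5 S=178.3769 intr=0.0000 cont=0.0000 V=0.0000[hold]  S*(5)=52.1622
k=4: j=0 S=58.9867 intr=17.4933 cont=18.0652 V=18.0652[hold]; j=1 S=75.4312 intr=1.0488 cont=7.1716 V=7.1716[hold]; j=2 S=96.4600 intr=0.0000 cont=1.3467 V=1.3467[hold]; j=3 S=123.3513 intr=0.0000 cont=0.0000 V=0.0000[hold]; j=4 S=157.7394 intr=0.0000 cont=0.0000 V=0.0000[hold]  S*(4)=-
k=3: j=0 S=66.7041 intr=9.7759 cont=12.7755 V=12.7755[hold]; j=1 S=85.3000 intr=0.0000 cont=4.3509 V=4.3509[hold]; j=2 S=109.0801 intr=0.0000 cont=0.6955 V=0.6955[hold]; j=3 S=139.4897 intr=0.0000 cont=0.0000 V=0.0000[hold]  S*(3)=-
k=2: j=0 S=75.4312 intr=1.0488 cont=8.6884 V=8.6884[hold]; j=1 S=96.4600 intr=0.0000 cont=2.5812 V=2.5812[hold]; j=2 S=123.3513 intr=0.0000 cont=0.3592 V=0.3592[hold]  S*(2)=-
k=1: j=0 S=85.3000 intr=0.0000 cont=5.7273 V=5.7273[hold]; j=1 S=109.0801 intr=0.0000 cont=1.5057 V=1.5057[hold]  S*(1)=-
k=0: j=0 S=96.4600 intr=0.0000 cont=3.6814 V=3.6814[hold]  S*(0)=-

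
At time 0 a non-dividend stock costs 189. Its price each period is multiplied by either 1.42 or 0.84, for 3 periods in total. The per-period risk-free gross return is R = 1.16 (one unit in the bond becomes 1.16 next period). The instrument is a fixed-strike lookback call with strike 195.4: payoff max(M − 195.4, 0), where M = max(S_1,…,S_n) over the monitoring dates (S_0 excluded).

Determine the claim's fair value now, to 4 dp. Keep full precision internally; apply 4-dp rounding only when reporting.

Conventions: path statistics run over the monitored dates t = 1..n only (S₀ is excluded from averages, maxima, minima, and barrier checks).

price = 82.5605

Under the martingale measure an up-move has probability p* = 0.5517; value the claim as the probability-weighted average of per-path payoffs, discounted 3 periods at R = 1.16.
Enumerate all 2^3 = 8 price paths (U = up ×1.42, D = down ×0.84); each path with k up-moves has probability p*^k·(1−p*)^(3−k).
DDD: M=158.7600, payoff=0.0000, prob=0.090082
UDD: M=268.3800, payoff=72.9800, prob=0.110870
DUD: M=225.4392, payoff=30.0392, prob=0.110870
UUD: M=381.0996, payoff=185.6996, prob=0.136455
DDU: M=189.3689, payoff=0.0000, prob=0.110870
UDU: M=320.1237, payoff=124.7237, prob=0.136455
DUU: M=320.1237, payoff=124.7237, prob=0.136455
UUU: M=541.1614, payoff=345.7614, prob=0.167945
Price = Σ prob·payoff / R^3 = 128.868413 / 1.560896 = 82.5605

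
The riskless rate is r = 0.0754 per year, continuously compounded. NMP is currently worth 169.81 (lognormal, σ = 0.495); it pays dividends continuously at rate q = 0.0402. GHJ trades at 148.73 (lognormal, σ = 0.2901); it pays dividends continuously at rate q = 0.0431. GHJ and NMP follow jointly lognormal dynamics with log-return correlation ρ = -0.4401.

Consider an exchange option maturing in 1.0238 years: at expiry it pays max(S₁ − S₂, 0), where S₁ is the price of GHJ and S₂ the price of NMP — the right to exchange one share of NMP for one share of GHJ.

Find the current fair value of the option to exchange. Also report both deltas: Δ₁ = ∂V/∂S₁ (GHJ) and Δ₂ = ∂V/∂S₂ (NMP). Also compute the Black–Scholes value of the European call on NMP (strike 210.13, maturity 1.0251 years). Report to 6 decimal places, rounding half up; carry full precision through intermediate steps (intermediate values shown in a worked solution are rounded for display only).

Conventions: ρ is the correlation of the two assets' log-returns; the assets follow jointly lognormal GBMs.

σ_eff = √(σ₁² + σ₂² − 2ρσ₁σ₂) = √(0.2901² + 0.495² − 2·-0.4401·0.2901·0.495) = 0.674966
d₁ = (ln(S₁/S₂) + (q₂ − q₁ + σ_eff²/2)T) / (σ_eff√T) = (ln(148.73/169.81) + (0.0402 − 0.0431 + 0.227790)·1.0238) / 0.682951 = 0.143048
d₂ = d₁ − σ_eff√T = 0.143048 − 0.682951 = -0.539904
N(d₁) = 0.556874,  N(d₂) = 0.294632
V = S₁·e^{−q₁T}·N(d₁) − S₂·e^{−q₂T}·N(d₂) = 79.248614 − 48.014091 = 31.234523
Δ₁ = e^{−q₁T}·N(d₁) = 0.532835;  Δ₂ = −e^{−q₂T}·N(d₂) = -0.282752
[vanilla: NMP call K=210.13]
σ√T = 0.495·√1.0251 = 0.501174
d₁ = (ln(S/K) + (r−q+σ²/2)T) / (σ√T) = (ln(169.81/210.13) + (0.0754−0.0402+0.495²/2)·1.0251) / 0.501174 = (-0.213046 + 0.161671) / 0.501174 = -0.102510
d₂ = d₁ − σ√T = -0.102510 − 0.501174 = -0.603683
e^{−rT} = 0.925619
e^{−qT} = 0.959629
N(d₁) = 0.459176,  N(d₂) = 0.273027
price = S·e^{−qT}·N(d₁) − K·e^{−rT}·N(d₂) = 74.824818 − 53.103857 = 21.720962

exchange price = 31.234523
Δ1 = 0.532835
Δ2 = -0.282752
price(NMP call K=210.13) = 21.720962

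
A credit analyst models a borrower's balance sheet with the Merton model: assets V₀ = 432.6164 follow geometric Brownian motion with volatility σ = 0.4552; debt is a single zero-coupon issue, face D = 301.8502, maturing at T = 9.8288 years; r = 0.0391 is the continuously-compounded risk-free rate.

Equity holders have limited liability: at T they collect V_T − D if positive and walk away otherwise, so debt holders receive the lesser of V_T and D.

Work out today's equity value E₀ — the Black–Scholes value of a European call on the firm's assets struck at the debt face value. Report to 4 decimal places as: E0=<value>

E0=298.6006

With assets at 432.6164 and a single debt payment of 301.8502 at 9.8288 years:
d₁ = [ln(V₀/D) + (r + σ²/2)T] / (σ√T)
   = [ln(432.6164/301.8502) + (0.0391 + 0.5·0.4552²)·9.8288] / (0.4552·√9.8288)
   = [0.359921 + 1.402604] / 1.427094 = 1.235045
d₂ = d₁ − σ√T = 1.235045 − 1.427094 = -0.192049
N(d₁) = 0.891593,  N(d₂) = 0.423852,  e^(−rT) = 0.680923
E₀ = V₀·N(d₁) − D·e^(−rT)·N(d₂)
   = 432.6164·0.891593 − 301.8502·0.680923·0.423852 = 298.600647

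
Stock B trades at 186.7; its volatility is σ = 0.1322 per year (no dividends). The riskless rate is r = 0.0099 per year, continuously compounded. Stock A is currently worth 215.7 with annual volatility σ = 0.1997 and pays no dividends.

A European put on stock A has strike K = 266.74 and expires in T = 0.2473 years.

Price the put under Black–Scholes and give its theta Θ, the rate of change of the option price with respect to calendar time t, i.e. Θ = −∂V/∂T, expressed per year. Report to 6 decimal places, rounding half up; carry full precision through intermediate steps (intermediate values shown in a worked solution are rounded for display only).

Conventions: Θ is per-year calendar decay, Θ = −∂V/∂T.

price = 50.535656
Θ = 0.542282

σ√T = 0.1997·√0.2473 = 0.099309
d₁ = (ln(S/K) + (r+σ²/2)T) / (σ√T) = (ln(215.7/266.74) + (0.0099+0.1997²/2)·0.2473) / 0.099309 = (-0.212386 + 0.007379) / 0.099309 = -2.064321
d₂ = d₁ − σ√T = -2.064321 − 0.099309 = -2.163631
e^{−rT} = 0.997555
N(−d₁) = 0.980506,  N(−d₂) = 0.984754
Put price V = K·e^{−rT}·N(−d₂) − S·N(−d₁) = 262.030880 − 211.495224 = 50.535656
φ(d₁) = (1/√(2π))·e^{−d₁²/2} = 0.047376
Θ = −S·φ(d₁)·σ/(2√T) + r·K·e^{−rT}·N(−d₂) = −2.051824 + 2.594106 = 0.542282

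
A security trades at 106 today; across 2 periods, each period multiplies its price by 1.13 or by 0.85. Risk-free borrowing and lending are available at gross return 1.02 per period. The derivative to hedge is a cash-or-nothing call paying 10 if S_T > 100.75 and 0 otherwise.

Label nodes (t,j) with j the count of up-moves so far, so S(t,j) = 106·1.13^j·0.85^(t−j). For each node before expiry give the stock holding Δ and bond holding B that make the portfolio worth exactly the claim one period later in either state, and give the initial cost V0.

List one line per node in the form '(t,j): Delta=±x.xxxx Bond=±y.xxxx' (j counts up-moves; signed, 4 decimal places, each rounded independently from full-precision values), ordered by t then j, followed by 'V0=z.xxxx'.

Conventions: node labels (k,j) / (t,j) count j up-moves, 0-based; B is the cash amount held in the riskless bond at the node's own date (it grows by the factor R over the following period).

(0,0): Delta=0.1298 Bond=-5.6273
(1,0): Delta=0.3964 Bond=-29.7619
(1,1): Delta=0.0000 Bond=9.8039
V0=8.1283

No-arbitrage ⇒ martingale measure with p* = (R−d)/(u−d) = 0.6071.
Terminal payoffs: V(2,0)=0.0000, V(2,1)=10.0000, V(2,2)=10.0000
Node (1,0) S=90.1000: V=(p*·10.0000+(1−p*)·0.0000)/1.02=5.9524; Δ=(10.0000−0.0000)/(101.8130−76.5850)=0.3964; B=V−Δ·S=-29.7619
Node (1,1) S=119.7800: V=(p*·10.0000+(1−p*)·10.0000)/1.02=9.8039; Δ=(10.0000−10.0000)/(135.3514−101.8130)=0.0000; B=V−Δ·S=9.8039
Node (0,0) S=106.0000: V=(p*·9.8039+(1−p*)·5.9524)/1.02=8.1283; Δ=(9.8039−5.9524)/(119.7800−90.1000)=0.1298; B=V−Δ·S=-5.6273
As a check, the time-0 holding Δ(0,0)·S0 + B(0,0) comes to 8.1283 — exactly V0.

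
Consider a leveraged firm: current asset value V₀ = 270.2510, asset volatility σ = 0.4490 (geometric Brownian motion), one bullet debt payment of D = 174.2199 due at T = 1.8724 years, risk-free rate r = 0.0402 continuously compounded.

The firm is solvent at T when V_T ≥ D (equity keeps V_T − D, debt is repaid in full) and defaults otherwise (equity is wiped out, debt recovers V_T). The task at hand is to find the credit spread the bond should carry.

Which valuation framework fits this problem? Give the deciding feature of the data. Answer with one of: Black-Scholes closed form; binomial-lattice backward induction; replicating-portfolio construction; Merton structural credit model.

Key observation: the data describe a firm's assets (V₀ = 270.2510, GBM) and a single zero-coupon debt of face 174.2199, so credit quantities follow from equity-as-call in the structural model.

framework: Merton structural credit model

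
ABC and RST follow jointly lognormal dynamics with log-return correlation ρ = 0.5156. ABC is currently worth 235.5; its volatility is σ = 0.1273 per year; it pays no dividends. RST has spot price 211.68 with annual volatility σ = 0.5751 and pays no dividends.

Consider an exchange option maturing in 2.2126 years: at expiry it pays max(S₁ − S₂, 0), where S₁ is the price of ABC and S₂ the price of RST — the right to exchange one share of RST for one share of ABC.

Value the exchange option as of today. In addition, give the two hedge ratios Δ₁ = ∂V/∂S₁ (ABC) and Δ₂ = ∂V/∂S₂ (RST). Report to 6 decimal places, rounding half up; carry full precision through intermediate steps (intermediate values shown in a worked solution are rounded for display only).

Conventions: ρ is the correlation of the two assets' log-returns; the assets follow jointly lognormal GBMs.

exchange price = 79.952563
Δ1 = 0.700240
Δ2 = -0.401332

σ_eff = √(σ₁² + σ₂² − 2ρσ₁σ₂) = √(0.1273² + 0.5751² − 2·0.5156·0.1273·0.5751) = 0.521010
d₁ = (ln(S₁/S₂) + (q₂ − q₁ + σ_eff²/2)T) / (σ_eff√T) = (ln(235.5/211.68) + (0.0 − 0.0 + 0.135725)·2.2126) / 0.774992 = 0.525091
d₂ = d₁ − σ_eff√T = 0.525091 − 0.774992 = -0.249901
N(d₁) = 0.700240,  N(d₂) = 0.401332
V = S₁·e^{−q₁T}·N(d₁) − S₂·e^{−q₂T}·N(d₂) = 164.906543 − 84.953979 = 79.952563
Key observation: pricing in RST-units makes this a unit-strike call on the ratio S₁/S₂ — the risk-free rate cancels and cannot affect the value.
Δ₁ = e^{−q₁T}·N(d₁) = 0.700240;  Δ₂ = −e^{−q₂T}·N(d₂) = -0.401332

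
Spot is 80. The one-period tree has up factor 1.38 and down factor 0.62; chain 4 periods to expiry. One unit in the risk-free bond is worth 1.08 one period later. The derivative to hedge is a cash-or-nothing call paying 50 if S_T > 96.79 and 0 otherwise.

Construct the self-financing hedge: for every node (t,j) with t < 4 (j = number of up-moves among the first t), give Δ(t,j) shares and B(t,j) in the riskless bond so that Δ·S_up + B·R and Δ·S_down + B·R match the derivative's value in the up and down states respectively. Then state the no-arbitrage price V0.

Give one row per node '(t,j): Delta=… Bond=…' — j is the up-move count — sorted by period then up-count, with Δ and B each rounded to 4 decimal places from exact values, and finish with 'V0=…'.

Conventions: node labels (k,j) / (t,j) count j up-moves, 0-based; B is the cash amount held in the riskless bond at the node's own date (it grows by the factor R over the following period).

(0,0): Delta=0.2832 Bond=-4.8577
(1,0): Delta=0.4166 Bond=-11.8622
(1,1): Delta=0.2441 Bond=-0.9317
(2,0): Delta=0.0000 Bond=0.0000
(2,1): Delta=0.5387 Bond=-21.1663
(2,2): Delta=0.1578 Bond=12.1417
(3,0): Delta=0.0000 Bond=0.0000
(3,1): Delta=0.0000 Bond=0.0000
(3,2): Delta=0.6965 Bond=-37.7680
(3,3): Delta=0.0000 Bond=46.2963
V0=17.7993

No-arbitrage ⇒ martingale measure with p* = (R−d)/(u−d) = 0.6053.
Terminal payoffs: V(4,0)=0.0000, V(4,1)=0.0000, V(4,2)=0.0000, V(4,3)=50.0000, V(4,4)=50.0000
Node (3,0) S=19.0662: V=(p*·0.0000+(1−p*)·0.0000)/1.08=0.0000; Δ=(0.0000−0.0000)/(26.3114−11.8211)=0.0000; B=V−Δ·S=0.0000
Node (3,1) S=42.4378: V=(p*·0.0000+(1−p*)·0.0000)/1.08=0.0000; Δ=(0.0000−0.0000)/(58.5641−26.3114)=0.0000; B=V−Δ·S=0.0000
Node (3,2) S=94.4582: V=(p*·50.0000+(1−p*)·0.0000)/1.08=28.0214; Δ=(50.0000−0.0000)/(130.3524−58.5641)=0.6965; B=V−Δ·S=-37.7680
Node (3,3) S=210.2458: V=(p*·50.0000+(1−p*)·50.0000)/1.08=46.2963; Δ=(50.0000−50.0000)/(290.1391−130.3524)=0.0000; B=V−Δ·S=46.2963
Node (2,0) S=30.7520: V=(p*·0.0000+(1−p*)·0.0000)/1.08=0.0000; Δ=(0.0000−0.0000)/(42.4378−19.0662)=0.0000; B=V−Δ·S=0.0000
Node (2,1) S=68.4480: V=(p*·28.0214+(1−p*)·0.0000)/1.08=15.7040; Δ=(28.0214−0.0000)/(94.4582−42.4378)=0.5387; B=V−Δ·S=-21.1663
Node (2,2) S=152.3520: V=(p*·46.2963+(1−p*)·28.0214)/1.08=36.1875; Δ=(46.2963−28.0214)/(210.2458−94.4582)=0.1578; B=V−Δ·S=12.1417
Node (1,0) S=49.6000: V=(p*·15.7040+(1−p*)·0.0000)/1.08=8.8010; Δ=(15.7040−0.0000)/(68.4480−30.7520)=0.4166; B=V−Δ·S=-11.8622
Node (1,1) S=110.4000: V=(p*·36.1875+(1−p*)·15.7040)/1.08=26.0203; Δ=(36.1875−15.7040)/(152.3520−68.4480)=0.2441; B=V−Δ·S=-0.9317
Node (0,0) S=80.0000: V=(p*·26.0203+(1−p*)·8.8010)/1.08=17.7993; Δ=(26.0203−8.8010)/(110.4000−49.6000)=0.2832; B=V−Δ·S=-4.8577
Sanity check at the root: Δ(0,0)·S0 + B(0,0) reproduces V0 = 17.7993.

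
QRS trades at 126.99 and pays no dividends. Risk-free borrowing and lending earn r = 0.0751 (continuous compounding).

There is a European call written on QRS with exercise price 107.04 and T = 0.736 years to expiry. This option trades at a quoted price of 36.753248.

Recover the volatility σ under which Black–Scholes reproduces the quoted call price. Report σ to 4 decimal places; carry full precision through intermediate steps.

At σ = 0.5580 the Black–Scholes value reproduces the quote:
σ√T = 0.558·√0.736 = 0.478711
d₁ = (ln(S/K) + (r+σ²/2)T) / (σ√T) = (ln(126.99/107.04) + (0.0751+0.558²/2)·0.736) / 0.478711 = (0.170906 + 0.169856) / 0.478711 = 0.711831
d₂ = d₁ − σ√T = 0.711831 − 0.478711 = 0.233121
e^{−rT} = 0.946226
N(d₁) = 0.761715,  N(d₂) = 0.592166
V = S·N(d₁) − K·e^{−rT}·N(d₂) = 96.730241 − 59.976992 = 36.753248 (the observed quote) — the price is monotone increasing in volatility, hence this σ is the only solution

sigma = 0.5580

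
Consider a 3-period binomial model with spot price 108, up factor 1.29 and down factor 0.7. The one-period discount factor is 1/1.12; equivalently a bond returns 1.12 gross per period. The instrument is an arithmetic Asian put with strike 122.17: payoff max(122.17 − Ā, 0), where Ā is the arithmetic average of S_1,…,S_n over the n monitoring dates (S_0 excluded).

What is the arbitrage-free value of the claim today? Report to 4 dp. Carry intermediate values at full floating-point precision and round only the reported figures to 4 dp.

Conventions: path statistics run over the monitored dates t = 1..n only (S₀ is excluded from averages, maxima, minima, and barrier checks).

With p* = (R−d)/(u−d) = 0.7119, sum probability × payoff across the paths and divide by R^3.
Enumerate all 2^3 = 8 price paths (U = up ×1.29, D = down ×0.7); each path with k up-moves has probability p*^k·(1−p*)^(3−k).
DDD: Ā=55.1880, payoff=66.9820, prob=0.023922
UDD: Ā=101.7036, payoff=20.4664, prob=0.059100
DUD: Ā=80.4636, payoff=41.7064, prob=0.059100
UUD: Ā=148.2829, payoff=0.0000, prob=0.146013
DDU: Ā=65.5956, payoff=56.5744, prob=0.059100
UDU: Ā=120.8833, payoff=1.2867, prob=0.146013
DUU: Ā=99.6433, payoff=22.5267, prob=0.146013
UUU: Ā=183.6284, payoff=0.0000, prob=0.360738
Price = Σ prob·payoff / R^3 = 12.097396 / 1.404928 = 8.6107

price = 8.6107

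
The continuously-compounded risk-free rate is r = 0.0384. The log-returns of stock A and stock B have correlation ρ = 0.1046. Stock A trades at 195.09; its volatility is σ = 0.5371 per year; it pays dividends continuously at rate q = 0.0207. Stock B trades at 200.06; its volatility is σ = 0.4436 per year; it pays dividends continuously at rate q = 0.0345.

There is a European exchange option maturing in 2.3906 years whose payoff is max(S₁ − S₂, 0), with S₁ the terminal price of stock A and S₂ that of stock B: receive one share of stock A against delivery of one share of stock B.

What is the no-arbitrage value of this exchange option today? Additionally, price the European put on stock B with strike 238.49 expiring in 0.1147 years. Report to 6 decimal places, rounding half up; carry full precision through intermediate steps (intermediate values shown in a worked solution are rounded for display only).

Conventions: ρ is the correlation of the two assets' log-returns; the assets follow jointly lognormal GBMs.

σ_eff = √(σ₁² + σ₂² − 2ρσ₁σ₂) = √(0.5371² + 0.4436² − 2·0.1046·0.5371·0.4436) = 0.659859
d₁ = (ln(S₁/S₂) + (q₂ − q₁ + σ_eff²/2)T) / (σ_eff√T) = (ln(195.09/200.06) + (0.0345 − 0.0207 + 0.217707)·2.3906) / 1.020245 = 0.517801
d₂ = d₁ − σ_eff√T = 0.517801 − 1.020245 = -0.502444
N(d₁) = 0.697701,  N(d₂) = 0.307678
V = S₁·e^{−q₁T}·N(d₁) − S₂·e^{−q₂T}·N(d₂) = 129.542840 − 56.680980 = 72.861859
[vanilla: stock B put K=238.49]
σ√T = 0.4436·√0.1147 = 0.150236
d₁ = (ln(S/K) + (r−q+σ²/2)T) / (σ√T) = (ln(200.06/238.49) + (0.0384−0.0345+0.4436²/2)·0.1147) / 0.150236 = (-0.175710 + 0.011733) / 0.150236 = -1.091467
d₂ = d₁ − σ√T = -1.091467 − 0.150236 = -1.241703
e^{−rT} = 0.995605
e^{−qT} = 0.996051
N(−d₁) = 0.862466,  N(−d₂) = 0.892827
price = K·e^{−rT}·N(−d₂) − S·e^{−qT}·N(−d₁) = 211.994494 − 171.863564 = 40.130929

exchange price = 72.861859
price(stock B put K=238.49) = 40.130929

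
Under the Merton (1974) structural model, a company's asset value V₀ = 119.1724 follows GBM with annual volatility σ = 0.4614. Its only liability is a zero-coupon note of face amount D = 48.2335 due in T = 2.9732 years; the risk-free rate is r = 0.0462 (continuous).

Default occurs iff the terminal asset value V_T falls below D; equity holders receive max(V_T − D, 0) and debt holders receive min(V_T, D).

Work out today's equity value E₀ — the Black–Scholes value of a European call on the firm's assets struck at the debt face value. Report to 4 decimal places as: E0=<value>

E0=79.5079

Work the structural quantities from V₀ = 119.1724 against face 48.2335:
d₁ = [ln(V₀/D) + (r + σ²/2)T] / (σ√T)
   = [ln(119.1724/48.2335) + (0.0462 + 0.5·0.4614²)·2.9732] / (0.4614·√2.9732)
   = [0.904517 + 0.453844] / 0.795591 = 1.707362
d₂ = d₁ − σ√T = 1.707362 − 0.795591 = 0.911772
N(d₁) = 0.956123,  N(d₂) = 0.819056,  e^(−rT) = 0.871655
E₀ = V₀·N(d₁) − D·e^(−rT)·N(d₂)
   = 119.1724·0.956123 − 48.2335·0.871655·0.819056 = 79.507909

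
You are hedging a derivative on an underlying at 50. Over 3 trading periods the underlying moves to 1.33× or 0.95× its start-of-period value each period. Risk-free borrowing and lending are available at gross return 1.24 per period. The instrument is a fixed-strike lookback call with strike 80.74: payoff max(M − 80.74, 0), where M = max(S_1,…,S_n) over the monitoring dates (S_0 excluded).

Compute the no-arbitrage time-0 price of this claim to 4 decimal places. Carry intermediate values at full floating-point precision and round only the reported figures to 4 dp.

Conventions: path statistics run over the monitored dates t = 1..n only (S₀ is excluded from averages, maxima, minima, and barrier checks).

price = 9.6326

Set p* = 0.7632 (from d < R < u); the path-dependent value is the discounted p*-expectation over all price paths.
Enumerate all 2^3 = 8 price paths (U = up ×1.33, D = down ×0.95); each path with k up-moves has probability p*^k·(1−p*)^(3−k).
DDD: M=47.5000, payoff=0.0000, prob=0.013285
UDD: M=66.5000, payoff=0.0000, prob=0.042809
DUD: M=63.1750, payoff=0.0000, prob=0.042809
UUD: M=88.4450, payoff=7.7050, prob=0.137939
DDU: M=60.0162, payoff=0.0000, prob=0.042809
UDU: M=84.0228, payoff=3.2828, prob=0.137939
DUU: M=84.0228, payoff=3.2828, prob=0.137939
UUU: M=117.6319, payoff=36.8918, prob=0.444471
Price = Σ prob·payoff / R^3 = 18.365810 / 1.906624 = 9.6326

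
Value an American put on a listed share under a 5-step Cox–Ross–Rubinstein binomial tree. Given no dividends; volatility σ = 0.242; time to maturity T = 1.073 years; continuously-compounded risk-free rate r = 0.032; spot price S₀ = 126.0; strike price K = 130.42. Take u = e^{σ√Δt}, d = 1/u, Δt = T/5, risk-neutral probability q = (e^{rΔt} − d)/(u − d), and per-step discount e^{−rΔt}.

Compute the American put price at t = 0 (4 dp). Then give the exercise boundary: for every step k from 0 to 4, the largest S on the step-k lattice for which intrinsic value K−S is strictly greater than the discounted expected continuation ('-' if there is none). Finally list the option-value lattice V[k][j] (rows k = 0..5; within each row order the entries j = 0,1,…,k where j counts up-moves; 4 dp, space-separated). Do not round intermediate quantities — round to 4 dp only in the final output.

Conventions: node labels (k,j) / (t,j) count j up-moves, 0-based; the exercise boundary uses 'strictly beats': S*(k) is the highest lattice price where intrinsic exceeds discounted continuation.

price = 13.4993
boundary = - - 100.6923 90.0138 100.6923
tree:
13.4993
20.4663 6.7913
29.7277 11.5840 2.1428
40.4062 19.0681 4.3382 0.0000
49.9522 29.7277 8.7832 0.0000 0.0000
58.4859 40.4062 17.7824 0.0000 0.0000 0.0000

params: Δt=0.21460 u=1.11863 d=0.89395 q=0.50267 e^(-rΔt)=0.99316
t_5 payoffs: 58.4859 40.4062 17.7824 0.0000 0.0000 0.0000
t_4: node(4,0) S=80.4678 payoff=49.9522 vs cont=49.0597 → 49.9522 [stop]  node(4,1) S=100.6923 payoff=29.7277 vs cont=28.8352 → 29.7277 [stop]  node(4,2) S=126.0000 payoff=4.4200 vs cont=8.7832 → 8.7832 [wait]  node(4,3) S=157.6685 payoff=0.0000 vs cont=0.0000 → 0.0000 [wait]  node(4,4) S=197.2964 payoff=0.0000 vs cont=0.0000 → 0.0000 [wait]  ⇒ S*(4)=100.6923
t_3: node(3,0) S=90.0138 payoff=40.4062 vs cont=39.5137 → 40.4062 [stop]  node(3,1) S=112.6376 payoff=17.7824 vs cont=19.0681 → 19.0681 [wait]  node(3,2) S=140.9476 payoff=0.0000 vs cont=4.3382 → 4.3382 [wait]  node(3,3) S=176.3730 payoff=0.0000 vs cont=0.0000 → 0.0000 [wait]  ⇒ S*(3)=90.0138
t_2: node(2,0) S=100.6923 payoff=29.7277 vs cont=29.4770 → 29.7277 [stop]  node(2,1) S=126.0000 payoff=4.4200 vs cont=11.5840 → 11.5840 [wait]  node(2,2) S=157.6685 payoff=0.0000 vs cont=2.1428 → 2.1428 [wait]  ⇒ S*(2)=100.6923
t_1: node(1,0) S=112.6376 payoff=17.7824 vs cont=20.4663 → 20.4663 [wait]  node(1,1) S=140.9476 payoff=0.0000 vs cont=6.7913 → 6.7913 [wait]  ⇒ S*(1)=-
t_0: node(0,0) S=126.0000 payoff=4.4200 vs cont=13.4993 → 13.4993 [wait]  ⇒ S*(0)=-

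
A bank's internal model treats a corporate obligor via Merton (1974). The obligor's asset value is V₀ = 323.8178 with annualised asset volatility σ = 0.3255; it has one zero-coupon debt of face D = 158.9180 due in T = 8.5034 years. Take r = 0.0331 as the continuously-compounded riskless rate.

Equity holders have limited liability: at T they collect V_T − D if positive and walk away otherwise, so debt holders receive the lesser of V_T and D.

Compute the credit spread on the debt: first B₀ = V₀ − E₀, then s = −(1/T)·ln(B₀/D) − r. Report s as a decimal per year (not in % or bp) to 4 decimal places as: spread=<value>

spread=0.0138

Work the structural quantities from V₀ = 323.8178 against face 158.9180:
d₁ = [ln(V₀/D) + (r + σ²/2)T] / (σ√T)
   = [ln(323.8178/158.9180) + (0.0331 + 0.5·0.3255²)·8.5034] / (0.3255·√8.5034)
   = [0.711793 + 0.731931] / 0.949177 = 1.521027
d₂ = d₁ − σ√T = 1.521027 − 0.949177 = 0.571850
N(d₁) = 0.935873,  N(d₂) = 0.716288,  e^(−rT) = 0.754679
E₀ = V₀·N(d₁) − D·e^(−rT)·N(d₂)
   = 323.8178·0.935873 − 158.9180·0.754679·0.716288 = 217.146543
B₀ = V₀ − E₀ = 323.8178 − 217.146543 = 106.671257
spread = −(1/T)·ln(B₀/D) − r = −(1/8.5034)·ln(106.671257/158.9180) − 0.0331 = 0.01377967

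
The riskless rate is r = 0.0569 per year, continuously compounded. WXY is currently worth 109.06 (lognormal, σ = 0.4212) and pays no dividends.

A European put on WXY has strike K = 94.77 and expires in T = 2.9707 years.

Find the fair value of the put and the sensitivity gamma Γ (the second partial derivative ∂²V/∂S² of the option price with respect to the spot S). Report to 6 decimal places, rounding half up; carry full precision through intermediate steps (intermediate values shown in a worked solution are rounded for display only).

σ√T = 0.4212·√2.9707 = 0.725968
d₁ = (ln(S/K) + (r+σ²/2)T) / (σ√T) = (ln(109.06/94.77) + (0.0569+0.4212²/2)·2.9707) / 0.725968 = (0.140445 + 0.432548) / 0.725968 = 0.789281
d₂ = d₁ − σ√T = 0.789281 − 0.725968 = 0.063313
e^{−rT} = 0.844481
N(−d₁) = 0.214974,  N(−d₂) = 0.474759
Put price V = K·e^{−rT}·N(−d₂) − S·N(−d₁) = 37.995647 − 23.445048 = 14.550599
φ(d₁) = (1/√(2π))·e^{−d₁²/2} = 0.292170
Γ = φ(d₁) / (S·σ·√T) = 0.003690

price = 14.550599
Γ = 0.003690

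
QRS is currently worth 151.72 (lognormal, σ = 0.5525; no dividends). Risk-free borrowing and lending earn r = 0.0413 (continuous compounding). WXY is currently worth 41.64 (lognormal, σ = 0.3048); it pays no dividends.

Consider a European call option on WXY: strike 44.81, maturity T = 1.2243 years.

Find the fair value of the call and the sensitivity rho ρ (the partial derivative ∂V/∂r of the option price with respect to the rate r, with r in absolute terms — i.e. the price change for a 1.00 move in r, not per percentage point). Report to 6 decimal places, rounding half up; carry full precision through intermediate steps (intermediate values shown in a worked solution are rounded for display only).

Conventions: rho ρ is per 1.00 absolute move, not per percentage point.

price = 5.172831
ρ = 21.207561

σ√T = 0.3048·√1.2243 = 0.337255
d₁ = (ln(S/K) + (r+σ²/2)T) / (σ√T) = (ln(41.64/44.81) + (0.0413+0.3048²/2)·1.2243) / 0.337255 = (-0.073370 + 0.107434) / 0.337255 = 0.101004
d₂ = d₁ − σ√T = 0.101004 − 0.337255 = -0.236252
e^{−rT} = 0.950693
N(d₁) = 0.540226,  N(d₂) = 0.406619
Call price V = S·N(d₁) − K·e^{−rT}·N(d₂) = 22.495023 − 17.322193 = 5.172831
ρ = K·T·e^{−rT}·N(d₂) = 21.207561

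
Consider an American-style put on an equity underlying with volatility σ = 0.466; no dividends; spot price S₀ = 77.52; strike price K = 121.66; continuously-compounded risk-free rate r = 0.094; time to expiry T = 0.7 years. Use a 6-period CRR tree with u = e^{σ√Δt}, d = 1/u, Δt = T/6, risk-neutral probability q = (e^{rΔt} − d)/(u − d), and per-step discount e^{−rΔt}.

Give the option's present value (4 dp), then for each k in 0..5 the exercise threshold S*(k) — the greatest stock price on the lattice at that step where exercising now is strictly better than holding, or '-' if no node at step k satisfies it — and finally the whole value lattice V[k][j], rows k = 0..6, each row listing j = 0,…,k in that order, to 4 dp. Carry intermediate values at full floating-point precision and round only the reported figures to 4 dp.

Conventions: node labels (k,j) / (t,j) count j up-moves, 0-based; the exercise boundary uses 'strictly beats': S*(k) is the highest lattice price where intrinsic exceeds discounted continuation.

params: Δt=0.11667 u=1.17254 d=0.85285 q=0.49478 e^(-rΔt)=0.98909
t_6 payoffs: 91.8298 80.6482 65.2753 44.1400 15.0823 0.0000 0.0000
t_5: node(5,0) S=34.9770 payoff=86.6830 vs cont=85.3561 → 86.6830 [stop]  node(5,1) S=48.0878 payoff=73.5722 vs cont=72.2453 → 73.5722 [stop]  node(5,2) S=66.1131 payoff=55.5469 vs cont=54.2200 → 55.5469 [stop]  node(5,3) S=90.8950 payoff=30.7650 vs cont=29.4381 → 30.7650 [stop]  node(5,4) S=124.9663 payoff=0.0000 vs cont=7.5367 → 7.5367 [wait]  node(5,5) S=171.8088 payoff=0.0000 vs cont=0.0000 → 0.0000 [wait]  ⇒ S*(5)=90.8950
t_4: node(4,0) S=41.0118 payoff=80.6482 vs cont=79.3213 → 80.6482 [stop]  node(4,1) S=56.3847 payoff=65.2753 vs cont=63.9484 → 65.2753 [stop]  node(4,2) S=77.5200 payoff=44.1400 vs cont=42.8131 → 44.1400 [stop]  node(4,3) S=106.5777 payoff=15.0823 vs cont=19.0618 → 19.0618 [wait]  node(4,4) S=146.5275 payoff=0.0000 vs cont=3.7661 → 3.7661 [wait]  ⇒ S*(4)=77.5200
t_3: node(3,0) S=48.0878 payoff=73.5722 vs cont=72.2453 → 73.5722 [stop]  node(3,1) S=66.1131 payoff=55.5469 vs cont=54.2200 → 55.5469 [stop]  node(3,2) S=90.8950 payoff=30.7650 vs cont=31.3856 → 31.3856 [wait]  node(3,3) S=124.9663 payoff=0.0000 vs cont=11.3684 → 11.3684 [wait]  ⇒ S*(3)=66.1131
t_2: node(2,0) S=56.3847 payoff=65.2753 vs cont=63.9484 → 65.2753 [stop]  node(2,1) S=77.5200 payoff=44.1400 vs cont=43.1168 → 44.1400 [stop]  node(2,2) S=106.5777 payoff=15.0823 vs cont=21.2471 → 21.2471 [wait]  ⇒ S*(2)=77.5200
t_1: node(1,0) S=66.1131 payoff=55.5469 vs cont=54.2200 → 55.5469 [stop]  node(1,1) S=90.8950 payoff=30.7650 vs cont=32.4550 → 32.4550 [wait]  ⇒ S*(1)=66.1131
t_0: node(0,0) S=77.5200 payoff=44.1400 vs cont=43.6402 → 44.1400 [stop]  ⇒ S*(0)=77.5200

price = 44.1400
boundary = 77.5200 66.1131 77.5200 66.1131 77.5200 90.8950
tree:
44.1400
55.5469 32.4550
65.2753 44.1400 21.2471
73.5722 55.5469 31.3856 11.3684
80.6482 65.2753 44.1400 19.0618 3.7661
86.6830 73.5722 55.5469 30.7650 7.5367 0.0000
91.8298 80.6482 65.2753 44.1400 15.0823 0.0000 0.0000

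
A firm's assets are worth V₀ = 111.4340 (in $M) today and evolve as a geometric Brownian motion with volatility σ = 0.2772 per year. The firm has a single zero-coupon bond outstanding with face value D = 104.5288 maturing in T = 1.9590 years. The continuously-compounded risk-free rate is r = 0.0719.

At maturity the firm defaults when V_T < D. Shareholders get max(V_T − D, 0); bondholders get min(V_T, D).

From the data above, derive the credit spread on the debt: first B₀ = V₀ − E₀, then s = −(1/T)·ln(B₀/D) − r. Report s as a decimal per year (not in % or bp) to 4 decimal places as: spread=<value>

spread=0.0429

With assets at 111.4340 and a single debt payment of 104.5288 at 1.9590 years:
d₁ = [ln(V₀/D) + (r + σ²/2)T] / (σ√T)
   = [ln(111.4340/104.5288) + (0.0719 + 0.5·0.2772²)·1.9590] / (0.2772·√1.9590)
   = [0.063970 + 0.216117] / 0.387981 = 0.721908
d₂ = d₁ − σ√T = 0.721908 − 0.387981 = 0.333927
N(d₁) = 0.764824,  N(d₂) = 0.630783,  e^(−rT) = 0.868618
E₀ = V₀·N(d₁) − D·e^(−rT)·N(d₂)
   = 111.4340·0.764824 − 104.5288·0.868618·0.630783 = 27.955176
B₀ = V₀ − E₀ = 111.4340 − 27.955176 = 83.478824
spread = −(1/T)·ln(B₀/D) − r = −(1/1.9590)·ln(83.478824/104.5288) − 0.0719 = 0.04288797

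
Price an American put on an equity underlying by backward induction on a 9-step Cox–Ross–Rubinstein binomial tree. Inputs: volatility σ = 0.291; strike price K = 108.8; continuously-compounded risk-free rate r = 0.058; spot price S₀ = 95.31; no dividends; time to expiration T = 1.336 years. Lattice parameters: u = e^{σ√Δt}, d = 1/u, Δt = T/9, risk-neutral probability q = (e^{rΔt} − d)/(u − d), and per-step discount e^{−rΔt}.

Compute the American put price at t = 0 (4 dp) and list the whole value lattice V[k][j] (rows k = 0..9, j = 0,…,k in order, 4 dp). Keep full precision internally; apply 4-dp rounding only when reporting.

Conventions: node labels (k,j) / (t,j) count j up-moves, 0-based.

Δt=0.14844  u=1.11864  d=0.89394  q=0.51048  discount=0.99143
step 9 (expiry): payoffs max(K−S,0) = 74.0537 65.3196 54.3901 40.7134 23.5987 2.1820 0.0000 0.0000 0.0000 0.0000
k=8: (k=8,j=0): S=38.8688, K−S=69.9312, hold=68.9985 ⇒ V=69.9312 exercise | (k=8,j=1): S=48.6391, K−S=60.1609, hold=59.2282 ⇒ V=60.1609 exercise | (k=8,j=2): S=60.8653, K−S=47.9347, hold=47.0020 ⇒ V=47.9347 exercise | (k=8,j=3): S=76.1648, K−S=32.6352, hold=31.7025 ⇒ V=32.6352 exercise | (k=8,j=4): S=95.3100, K−S=13.4900, hold=12.5573 ⇒ V=13.4900 exercise | (k=8,j=5): S=119.2677, K−S=0.0000, hold=1.0590 ⇒ V=1.0590 continue | (k=8,j=6): S=149.2476, K−S=0.0000, hold=0.0000 ⇒ V=0.0000 continue | (k=8,j=7): S=186.7633, K−S=0.0000, hold=0.0000 ⇒ V=0.0000 continue | (k=8,j=8): S=233.7093, K−S=0.0000, hold=0.0000 ⇒ V=0.0000 continue
k=7: (k=7,j=0): S=43.4804, K−S=65.3196, hold=64.3869 ⇒ V=65.3196 exercise | (k=7,j=1): S=54.4099, K−S=54.3901, hold=53.4574 ⇒ V=54.3901 exercise | (k=7,j=2): S=68.0866, K−S=40.7134, hold=39.7806 ⇒ V=40.7134 exercise | (k=7,j=3): S=85.2013, K−S=23.5987, hold=22.6660 ⇒ V=23.5987 exercise | (k=7,j=4): S=106.6180, K−S=2.1820, hold=7.0829 ⇒ V=7.0829 continue | (k=7,j=5): S=133.4182, K−S=0.0000, hold=0.5139 ⇒ V=0.5139 continue | (k=7,j=6): S=166.9550, K−S=0.0000, hold=0.0000 ⇒ V=0.0000 continue | (k=7,j=7): S=208.9218, K−S=0.0000, hold=0.0000 ⇒ V=0.0000 continue
k=6: (k=6,j=0): S=48.6391, K−S=60.1609, hold=59.2282 ⇒ V=60.1609 exercise | (k=6,j=1): S=60.8653, K−S=47.9347, hold=47.0020 ⇒ V=47.9347 exercise | (k=6,j=2): S=76.1648, K−S=32.6352, hold=31.7025 ⇒ V=32.6352 exercise | (k=6,j=3): S=95.3100, K−S=13.4900, hold=15.0377 ⇒ V=15.0377 continue | (k=6,j=4): S=119.2677, K−S=0.0000, hold=3.6976 ⇒ V=3.6976 continue | (k=6,j=5): S=149.2476, K−S=0.0000, hold=0.2494 ⇒ V=0.2494 continue | (k=6,j=6): S=186.7633, K−S=0.0000, hold=0.0000 ⇒ V=0.0000 continue
k=5: (k=5,j=0): S=54.4099, K−S=54.3901, hold=53.4574 ⇒ V=54.3901 exercise | (k=5,j=1): S=68.0866, K−S=40.7134, hold=39.7806 ⇒ V=40.7134 exercise | (k=5,j=2): S=85.2013, K−S=23.5987, hold=23.4493 ⇒ V=23.5987 exercise | (k=5,j=3): S=106.6180, K−S=2.1820, hold=9.1695 ⇒ V=9.1695 continue | (k=5,j=4): S=133.4182, K−S=0.0000, hold=1.9208 ⇒ V=1.9208 continue | (k=5,j=5): S=166.9550, K−S=0.0000, hold=0.1211 ⇒ V=0.1211 continue
k=4: (k=4,j=0): S=60.8653, K−S=47.9347, hold=47.0020 ⇒ V=47.9347 exercise | (k=4,j=1): S=76.1648, K−S=32.6352, hold=31.7025 ⇒ V=32.6352 exercise | (k=4,j=2): S=95.3100, K−S=13.4900, hold=16.0937 ⇒ V=16.0937 continue | (k=4,j=3): S=119.2677, K−S=0.0000, hold=5.4223 ⇒ V=5.4223 continue | (k=4,j=4): S=149.2476, K−S=0.0000, hold=0.9935 ⇒ V=0.9935 continue
k=3: (k=3,j=0): S=68.0866, K−S=40.7134, hold=39.7806 ⇒ V=40.7134 exercise | (k=3,j=1): S=85.2013, K−S=23.5987, hold=23.9837 ⇒ V=23.9837 continue | (k=3,j=2): S=106.6180, K−S=2.1820, hold=10.5549 ⇒ V=10.5549 continue | (k=3,j=3): S=133.4182, K−S=0.0000, hold=3.1343 ⇒ V=3.1343 continue
k=2: (k=2,j=0): S=76.1648, K−S=32.6352, hold=31.8974 ⇒ V=32.6352 exercise | (k=2,j=1): S=95.3100, K−S=13.4900, hold=16.9817 ⇒ V=16.9817 continue | (k=2,j=2): S=119.2677, K−S=0.0000, hold=6.7088 ⇒ V=6.7088 continue
k=1: (k=1,j=0): S=85.2013, K−S=23.5987, hold=24.4331 ⇒ V=24.4331 continue | (k=1,j=1): S=106.6180, K−S=2.1820, hold=11.6370 ⇒ V=11.6370 continue
k=0: (k=0,j=0): S=95.3100, K−S=13.4900, hold=17.7475 ⇒ V=17.7475 continue

price = 17.7475
tree:
17.7475
24.4331 11.6370
32.6352 16.9817 6.7088
40.7134 23.9837 10.5549 3.1343
47.9347 32.6352 16.0937 5.4223 0.9935
54.3901 40.7134 23.5987 9.1695 1.9208 0.1211
60.1609 47.9347 32.6352 15.0377 3.6976 0.2494 0.0000
65.3196 54.3901 40.7134 23.5987 7.0829 0.5139 0.0000 0.0000
69.9312 60.1609 47.9347 32.6352 13.4900 1.0590 0.0000 0.0000 0.0000
74.0537 65.3196 54.3901 40.7134 23.5987 2.1820 0.0000 0.0000 0.0000 0.0000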